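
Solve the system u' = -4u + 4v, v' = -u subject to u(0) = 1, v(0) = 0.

Coefficient matrix A = [[-4, 4], [-1, 0]].
Characteristic polynomial det(A - λI) = λ^2 + 4λ + 4 = 0.
Single eigenvalue λ = -2 with algebraic multiplicity 2.
Eigenvector v = (2,1); generalized eigenvector w with (A-λI)w=v is (3,2).
General solution: e^(-2t)[K_1·v + K_2·(t·v + w)].
Applying u(0)=1, v(0)=0 gives K_1=2, K_2=-1.

u(t) = -2te^(-2t) + e^(-2t), v(t) = -te^(-2t)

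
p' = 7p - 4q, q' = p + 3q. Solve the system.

Coefficient matrix A = [[7, -4], [1, 3]].
Characteristic polynomial det(A - λI) = λ^2 - 10λ + 25 = 0.
Single eigenvalue λ = 5 with algebraic multiplicity 2.
Eigenvector v = (2,1); generalized eigenvector w with (A-λI)w=v is (-3,-2).
General solution: e^(5t)[C_1·v + C_2·(t·v + w)].

p(t) = 2C_1e^(5t) + 2C_2te^(5t) - 3C_2e^(5t), q(t) = C_1e^(5t) + C_2te^(5t) - 2C_2e^(5t)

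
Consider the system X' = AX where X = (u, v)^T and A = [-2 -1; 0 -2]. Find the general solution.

u(t) = -c_1e^(-2t) - c_2te^(-2t) - 2c_2e^(-2t), v(t) = c_2e^(-2t)

Coefficient matrix A = [[-2, -1], [0, -2]].
Characteristic polynomial det(A - λI) = λ^2 + 4λ + 4 = 0.
Single eigenvalue λ = -2 with algebraic multiplicity 2.
Eigenvector v = (-1,0); generalized eigenvector w with (A-λI)w=v is (-2,1).
General solution: e^(-2t)[c_1·v + c_2·(t·v + w)].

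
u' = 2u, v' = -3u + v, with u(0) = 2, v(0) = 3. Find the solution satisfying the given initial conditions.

u(t) = 2e^(2t), v(t) = -6e^(2t) + 9e^(t)

Coefficient matrix A = [[2, 0], [-3, 1]].
Characteristic polynomial det(A - λI) = λ^2 - 3λ + 2 = 0.
Eigenvalues λ = 1, 2.
For λ=1: (A-λI) row 1 is [1, 0], so an eigenvector is (0, 1).
For λ=2: (A-λI) row 2 is [-3, -1], so an eigenvector is (-1, 3).
General solution: C_1e^(t)(0,1) + C_2e^(2t)(-1,3).
Applying u(0)=2, v(0)=3 gives C_1=9, C_2=-2.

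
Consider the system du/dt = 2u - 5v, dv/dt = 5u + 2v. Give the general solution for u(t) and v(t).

Coefficient matrix A = [[2, -5], [5, 2]].
Characteristic polynomial det(A - λI) = λ^2 - 4λ + 29 = 0.
Eigenvalues λ = 2 ± 5i (complex conjugate pair).
For λ=2+5i: an eigenvector is (0,1) - i(-1,0) = (0 + i, 1).
A real fundamental pair from Re and Im of e^((2+5i)t)v: X_1 = e^(2t)(cos(5t)·(0,1) + sin(5t)·(-1,0)), X_2 = e^(2t)(sin(5t)·(0,1) - cos(5t)·(-1,0)).
General solution: K_1X_1 + K_2X_2.

u(t) = -K_1e^(2t)sin(5t) + K_2e^(2t)cos(5t), v(t) = K_1e^(2t)cos(5t) + K_2e^(2t)sin(5t)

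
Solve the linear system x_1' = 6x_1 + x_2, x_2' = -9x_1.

Coefficient matrix A = [[6, 1], [-9, 0]].
Characteristic polynomial det(A - λI) = λ^2 - 6λ + 9 = 0.
Single eigenvalue λ = 3 with algebraic multiplicity 2.
Eigenvector v = (-1,3); generalized eigenvector w with (A-λI)w=v is (-1,2).
General solution: e^(3t)[c_1·v + c_2·(t·v + w)].

x_1(t) = -c_1e^(3t) - c_2te^(3t) - c_2e^(3t), x_2(t) = 3c_1e^(3t) + 3c_2te^(3t) + 2c_2e^(3t)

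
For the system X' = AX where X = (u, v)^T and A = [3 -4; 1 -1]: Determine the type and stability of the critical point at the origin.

unstable improper node

A = [[3,-4],[1,-1]]; det(A-λI) = λ^2 - 2λ + 1.
repeated λ = 1 with a single eigenvector.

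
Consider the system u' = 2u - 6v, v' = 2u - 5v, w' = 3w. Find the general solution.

u(t) = 2c_2e^(-t) - 3c_3e^(-2t), v(t) = c_2e^(-t) - 2c_3e^(-2t), w(t) = c_1e^(3t)

Coefficient matrix A = [[2, -6, 0], [2, -5, 0], [0, 0, 3]].
det(A - λI) = 0 gives eigenvalues λ = 3, -1, -2.
For λ=3: eigenvector (0,0,1).
For λ=-1: eigenvector (2,1,0).
For λ=-2: eigenvector (-3,-2,0).
General solution: c_1e^(3t)(0,0,1) + c_2e^(-t)(2,1,0) + c_3e^(-2t)(-3,-2,0).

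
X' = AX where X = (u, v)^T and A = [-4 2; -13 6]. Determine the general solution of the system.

u(t) = -K_1e^(t)sin(t) - K_1e^(t)cos(t) - K_2e^(t)sin(t) + K_2e^(t)cos(t), v(t) = -2K_1e^(t)sin(t) - 3K_1e^(t)cos(t) - 3K_2e^(t)sin(t) + 2K_2e^(t)cos(t)

Coefficient matrix A = [[-4, 2], [-13, 6]].
Characteristic polynomial det(A - λI) = λ^2 - 2λ + 2 = 0.
Eigenvalues λ = 1 ± i (complex conjugate pair).
For λ=1+i: an eigenvector is (-1,-3) - i(-1,-2) = (-1 + i, -3 + 2i).
A real fundamental pair from Re and Im of e^((1+i)t)v: X_1 = e^(t)(cos(t)·(-1,-3) + sin(t)·(-1,-2)), X_2 = e^(t)(sin(t)·(-1,-3) - cos(t)·(-1,-2)).
General solution: K_1X_1 + K_2X_2.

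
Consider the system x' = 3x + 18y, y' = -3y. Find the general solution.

x(t) = 3c_1e^(-3t) - c_2e^(3t), y(t) = -c_1e^(-3t)

Coefficient matrix A = [[3, 18], [0, -3]].
Characteristic polynomial det(A - λI) = λ^2 - 9 = 0.
Eigenvalues λ = -3, 3.
For λ=-3: (A-λI) row 1 is [6, 18], so an eigenvector is (3, -1).
For λ=3: (A-λI) row 1 is [0, 18], so an eigenvector is (-1, 0).
General solution: c_1e^(-3t)(3,-1) + c_2e^(3t)(-1,0).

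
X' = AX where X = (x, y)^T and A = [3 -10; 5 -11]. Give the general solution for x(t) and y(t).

x(t) = -C_1e^(-4t)sin(t) - 3C_1e^(-4t)cos(t) - 3C_2e^(-4t)sin(t) + C_2e^(-4t)cos(t), y(t) = -C_1e^(-4t)sin(t) - 2C_1e^(-4t)cos(t) - 2C_2e^(-4t)sin(t) + C_2e^(-4t)cos(t)

Coefficient matrix A = [[3, -10], [5, -11]].
Characteristic polynomial det(A - λI) = λ^2 + 8λ + 17 = 0.
Eigenvalues λ = -4 ± i (complex conjugate pair).
For λ=-4+i: an eigenvector is (-3,-2) - i(-1,-1) = (-3 + i, -2 + i).
A real fundamental pair from Re and Im of e^((-4+i)t)v: X_1 = e^(-4t)(cos(t)·(-3,-2) + sin(t)·(-1,-1)), X_2 = e^(-4t)(sin(t)·(-3,-2) - cos(t)·(-1,-1)).
General solution: C_1X_1 + C_2X_2.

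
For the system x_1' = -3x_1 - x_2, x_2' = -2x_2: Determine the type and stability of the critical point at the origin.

stable node

A = [[-3,-1],[0,-2]]; det(A-λI) = λ^2 + 5λ + 6.
λ = -2, -3: both negative.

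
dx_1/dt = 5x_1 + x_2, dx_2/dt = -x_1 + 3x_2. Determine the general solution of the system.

x_1(t) = -c_1e^(4t) - c_2te^(4t) + 2c_2e^(4t), x_2(t) = c_1e^(4t) + c_2te^(4t) - 3c_2e^(4t)

Coefficient matrix A = [[5, 1], [-1, 3]].
Characteristic polynomial det(A - λI) = λ^2 - 8λ + 16 = 0.
Single eigenvalue λ = 4 with algebraic multiplicity 2.
Eigenvector v = (-1,1); generalized eigenvector w with (A-λI)w=v is (2,-3).
General solution: e^(4t)[c_1·v + c_2·(t·v + w)].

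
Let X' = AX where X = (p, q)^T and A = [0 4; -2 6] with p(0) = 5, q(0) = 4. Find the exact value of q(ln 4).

784

A = [[0,4],[-2,6]]; eigenvalues λ = 4, 2.
Eigenvectors: (1,1) for λ=4, (-2,-1) for λ=2.
From the initial condition, c_1 = 3, c_2 = -1.
q(ln 4) = (3)(4^4)(1) + (-1)(4^2)(-1) = 784.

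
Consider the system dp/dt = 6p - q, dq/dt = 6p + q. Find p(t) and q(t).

Coefficient matrix A = [[6, -1], [6, 1]].
Characteristic polynomial det(A - λI) = λ^2 - 7λ + 12 = 0.
Eigenvalues λ = 4, 3.
For λ=4: (A-λI) row 1 is [2, -1], so an eigenvector is (-1, -2).
For λ=3: (A-λI) row 1 is [3, -1], so an eigenvector is (-1, -3).
General solution: C_1e^(4t)(-1,-2) + C_2e^(3t)(-1,-3).

p(t) = -C_1e^(4t) - C_2e^(3t), q(t) = -2C_1e^(4t) - 3C_2e^(3t)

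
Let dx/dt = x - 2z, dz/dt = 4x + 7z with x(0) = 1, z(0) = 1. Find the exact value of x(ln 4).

-1856

A = [[1,-2],[4,7]]; eigenvalues λ = 5, 3.
Eigenvectors: (-1,2) for λ=5, (1,-1) for λ=3.
From the initial condition, c_1 = 2, c_2 = 3.
x(ln 4) = (2)(4^5)(-1) + (3)(4^3)(1) = -1856.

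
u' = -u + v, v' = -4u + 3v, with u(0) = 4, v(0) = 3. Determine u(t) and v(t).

Coefficient matrix A = [[-1, 1], [-4, 3]].
Characteristic polynomial det(A - λI) = λ^2 - 2λ + 1 = 0.
Single eigenvalue λ = 1 with algebraic multiplicity 2.
Eigenvector v = (1,2); generalized eigenvector w with (A-λI)w=v is (1,3).
General solution: e^(t)[c_1·v + c_2·(t·v + w)].
Applying u(0)=4, v(0)=3 gives c_1=9, c_2=-5.

u(t) = -5te^(t) + 4e^(t), v(t) = -10te^(t) + 3e^(t)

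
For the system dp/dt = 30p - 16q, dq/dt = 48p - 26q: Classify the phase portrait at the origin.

A = [[30,-16],[48,-26]]; det(A-λI) = λ^2 - 4λ - 12.
λ = 6, -2: opposite signs.

saddle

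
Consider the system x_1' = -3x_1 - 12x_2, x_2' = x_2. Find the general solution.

x_1(t) = -3c_1e^(t) - c_2e^(-3t), x_2(t) = c_1e^(t)

Coefficient matrix A = [[-3, -12], [0, 1]].
Characteristic polynomial det(A - λI) = λ^2 + 2λ - 3 = 0.
Eigenvalues λ = 1, -3.
For λ=1: (A-λI) row 1 is [-4, -12], so an eigenvector is (-3, 1).
For λ=-3: (A-λI) row 1 is [0, -12], so an eigenvector is (-1, 0).
General solution: c_1e^(t)(-3,1) + c_2e^(-3t)(-1,0).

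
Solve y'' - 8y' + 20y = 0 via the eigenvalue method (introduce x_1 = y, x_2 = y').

Let x_1 = y, x_2 = y'. Then x_1' = x_2 and x_2' = -20x_1 + 8x_2.
A = [[0,1],[-20,8]]; det(A-λI) = λ^2 - 8λ + 20.
Eigenvalues λ = 4 ± 2i.

y(t) = c_1e^(4t)cos(2t) + c_2e^(4t)sin(2t)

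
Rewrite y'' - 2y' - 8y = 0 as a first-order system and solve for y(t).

y(t) = C_1e^(-2t) + C_2e^(4t)

Let x_1 = y, x_2 = y'. Then x_1' = x_2 and x_2' = 8x_1 + 2x_2.
A = [[0,1],[8,2]]; det(A-λI) = λ^2 - 2λ - 8.
Eigenvalues λ = -2, 4 with eigenvectors (1,-2), (1,4).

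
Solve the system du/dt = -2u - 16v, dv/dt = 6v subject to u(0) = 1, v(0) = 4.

Coefficient matrix A = [[-2, -16], [0, 6]].
Characteristic polynomial det(A - λI) = λ^2 - 4λ - 12 = 0.
Eigenvalues λ = -2, 6.
For λ=-2: (A-λI) row 1 is [0, -16], so an eigenvector is (1, 0).
For λ=6: (A-λI) row 1 is [-8, -16], so an eigenvector is (-2, 1).
General solution: K_1e^(-2t)(1,0) + K_2e^(6t)(-2,1).
Applying u(0)=1, v(0)=4 gives K_1=9, K_2=4.

u(t) = -8e^(6t) + 9e^(-2t), v(t) = 4e^(6t)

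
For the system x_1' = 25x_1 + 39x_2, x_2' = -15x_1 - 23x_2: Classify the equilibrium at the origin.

A = [[25,39],[-15,-23]]; det(A-λI) = λ^2 - 2λ + 10.
λ = 1 ± 3i: positive real part.

unstable spiral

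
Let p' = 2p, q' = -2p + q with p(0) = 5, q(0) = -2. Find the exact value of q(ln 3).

-66

A = [[2,0],[-2,1]]; eigenvalues λ = 1, 2.
Eigenvectors: (0,1) for λ=1, (-1,2) for λ=2.
From the initial condition, c_1 = 8, c_2 = -5.
q(ln 3) = (8)(3^1)(1) + (-5)(3^2)(2) = -66.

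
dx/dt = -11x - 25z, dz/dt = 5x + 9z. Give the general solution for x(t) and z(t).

Coefficient matrix A = [[-11, -25], [5, 9]].
Characteristic polynomial det(A - λI) = λ^2 + 2λ + 26 = 0.
Eigenvalues λ = -1 ± 5i (complex conjugate pair).
For λ=-1+5i: an eigenvector is (-2,1) - i(-1,0) = (-2 + i, 1).
A real fundamental pair from Re and Im of e^((-1+5i)t)v: X_1 = e^(-t)(cos(5t)·(-2,1) + sin(5t)·(-1,0)), X_2 = e^(-t)(sin(5t)·(-2,1) - cos(5t)·(-1,0)).
General solution: C_1X_1 + C_2X_2.

x(t) = -C_1e^(-t)sin(5t) - 2C_1e^(-t)cos(5t) - 2C_2e^(-t)sin(5t) + C_2e^(-t)cos(5t), z(t) = C_1e^(-t)cos(5t) + C_2e^(-t)sin(5t)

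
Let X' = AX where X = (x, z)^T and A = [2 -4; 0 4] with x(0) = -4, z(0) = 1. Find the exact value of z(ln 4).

256

A = [[2,-4],[0,4]]; eigenvalues λ = 2, 4.
Eigenvectors: (-1,0) for λ=2, (-2,1) for λ=4.
From the initial condition, c_1 = 2, c_2 = 1.
z(ln 4) = (2)(4^2)(0) + (1)(4^4)(1) = 256.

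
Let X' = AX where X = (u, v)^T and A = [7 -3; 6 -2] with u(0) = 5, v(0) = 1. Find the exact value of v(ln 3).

705

A = [[7,-3],[6,-2]]; eigenvalues λ = 1, 4.
Eigenvectors: (-1,-2) for λ=1, (1,1) for λ=4.
From the initial condition, c_1 = 4, c_2 = 9.
v(ln 3) = (4)(3^1)(-2) + (9)(3^4)(1) = 705.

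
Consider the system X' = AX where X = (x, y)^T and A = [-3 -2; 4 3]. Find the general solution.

x(t) = -K_1e^(t) + K_2e^(-t), y(t) = 2K_1e^(t) - K_2e^(-t)

Coefficient matrix A = [[-3, -2], [4, 3]].
Characteristic polynomial det(A - λI) = λ^2 - 1 = 0.
Eigenvalues λ = 1, -1.
For λ=1: (A-λI) row 1 is [-4, -2], so an eigenvector is (-1, 2).
For λ=-1: (A-λI) row 1 is [-2, -2], so an eigenvector is (1, -1).
General solution: K_1e^(t)(-1,2) + K_2e^(-t)(1,-1).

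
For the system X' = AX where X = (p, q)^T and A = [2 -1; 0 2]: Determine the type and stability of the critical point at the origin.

A = [[2,-1],[0,2]]; det(A-λI) = λ^2 - 4λ + 4.
repeated λ = 2 with a single eigenvector.

unstable improper node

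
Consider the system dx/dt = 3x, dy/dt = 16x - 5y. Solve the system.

Coefficient matrix A = [[3, 0], [16, -5]].
Characteristic polynomial det(A - λI) = λ^2 + 2λ - 15 = 0.
Eigenvalues λ = -5, 3.
For λ=-5: (A-λI) row 1 is [8, 0], so an eigenvector is (0, 1).
For λ=3: (A-λI) row 2 is [16, -8], so an eigenvector is (1, 2).
General solution: K_1e^(-5t)(0,1) + K_2e^(3t)(1,2).

x(t) = K_2e^(3t), y(t) = K_1e^(-5t) + 2K_2e^(3t)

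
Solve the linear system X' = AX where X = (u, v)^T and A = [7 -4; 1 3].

u(t) = 2K_1e^(5t) + 2K_2te^(5t) - K_2e^(5t), v(t) = K_1e^(5t) + K_2te^(5t) - K_2e^(5t)

Coefficient matrix A = [[7, -4], [1, 3]].
Characteristic polynomial det(A - λI) = λ^2 - 10λ + 25 = 0.
Single eigenvalue λ = 5 with algebraic multiplicity 2.
Eigenvector v = (2,1); generalized eigenvector w with (A-λI)w=v is (-1,-1).
General solution: e^(5t)[K_1·v + K_2·(t·v + w)].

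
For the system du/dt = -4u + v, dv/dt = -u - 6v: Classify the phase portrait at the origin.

A = [[-4,1],[-1,-6]]; det(A-λI) = λ^2 + 10λ + 25.
repeated λ = -5 with a single eigenvector.

stable improper node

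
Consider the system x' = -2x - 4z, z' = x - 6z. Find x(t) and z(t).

x(t) = 2c_1e^(-4t) + 2c_2te^(-4t) - c_2e^(-4t), z(t) = c_1e^(-4t) + c_2te^(-4t) - c_2e^(-4t)

Coefficient matrix A = [[-2, -4], [1, -6]].
Characteristic polynomial det(A - λI) = λ^2 + 8λ + 16 = 0.
Single eigenvalue λ = -4 with algebraic multiplicity 2.
Eigenvector v = (2,1); generalized eigenvector w with (A-λI)w=v is (-1,-1).
General solution: e^(-4t)[c_1·v + c_2·(t·v + w)].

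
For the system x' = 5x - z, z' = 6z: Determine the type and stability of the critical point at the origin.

A = [[5,-1],[0,6]]; det(A-λI) = λ^2 - 11λ + 30.
λ = 5, 6: both positive.

unstable node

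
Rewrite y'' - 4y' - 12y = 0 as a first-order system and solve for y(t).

y(t) = C_1e^(-2t) + C_2e^(6t)

Let x_1 = y, x_2 = y'. Then x_1' = x_2 and x_2' = 12x_1 + 4x_2.
A = [[0,1],[12,4]]; det(A-λI) = λ^2 - 4λ - 12.
Eigenvalues λ = -2, 6 with eigenvectors (1,-2), (1,6).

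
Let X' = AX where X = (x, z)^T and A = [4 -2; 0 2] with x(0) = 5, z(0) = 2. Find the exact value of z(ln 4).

A = [[4,-2],[0,2]]; eigenvalues λ = 4, 2.
Eigenvectors: (1,0) for λ=4, (-1,-1) for λ=2.
From the initial condition, c_1 = 3, c_2 = -2.
z(ln 4) = (3)(4^4)(0) + (-2)(4^2)(-1) = 32.

32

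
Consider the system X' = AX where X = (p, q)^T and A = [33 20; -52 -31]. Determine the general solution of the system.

p(t) = 2K_1e^(t)sin(4t) - K_1e^(t)cos(4t) - K_2e^(t)sin(4t) - 2K_2e^(t)cos(4t), q(t) = -3K_1e^(t)sin(4t) + 2K_1e^(t)cos(4t) + 2K_2e^(t)sin(4t) + 3K_2e^(t)cos(4t)

Coefficient matrix A = [[33, 20], [-52, -31]].
Characteristic polynomial det(A - λI) = λ^2 - 2λ + 17 = 0.
Eigenvalues λ = 1 ± 4i (complex conjugate pair).
For λ=1+4i: an eigenvector is (-1,2) - i(2,-3) = (-1 - 2i, 2 + 3i).
A real fundamental pair from Re and Im of e^((1+4i)t)v: X_1 = e^(t)(cos(4t)·(-1,2) + sin(4t)·(2,-3)), X_2 = e^(t)(sin(4t)·(-1,2) - cos(4t)·(2,-3)).
General solution: K_1X_1 + K_2X_2.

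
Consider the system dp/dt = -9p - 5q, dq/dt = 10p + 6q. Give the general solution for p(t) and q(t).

p(t) = -c_1e^(t) + c_2e^(-4t), q(t) = 2c_1e^(t) - c_2e^(-4t)

Coefficient matrix A = [[-9, -5], [10, 6]].
Characteristic polynomial det(A - λI) = λ^2 + 3λ - 4 = 0.
Eigenvalues λ = 1, -4.
For λ=1: (A-λI) row 1 is [-10, -5], so an eigenvector is (-1, 2).
For λ=-4: (A-λI) row 1 is [-5, -5], so an eigenvector is (1, -1).
General solution: c_1e^(t)(-1,2) + c_2e^(-4t)(1,-1).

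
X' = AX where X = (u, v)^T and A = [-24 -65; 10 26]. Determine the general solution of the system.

Coefficient matrix A = [[-24, -65], [10, 26]].
Characteristic polynomial det(A - λI) = λ^2 - 2λ + 26 = 0.
Eigenvalues λ = 1 ± 5i (complex conjugate pair).
For λ=1+5i: an eigenvector is (3,-1) - i(-2,1) = (3 + 2i, -1 - i).
A real fundamental pair from Re and Im of e^((1+5i)t)v: X_1 = e^(t)(cos(5t)·(3,-1) + sin(5t)·(-2,1)), X_2 = e^(t)(sin(5t)·(3,-1) - cos(5t)·(-2,1)).
General solution: c_1X_1 + c_2X_2.

u(t) = -2c_1e^(t)sin(5t) + 3c_1e^(t)cos(5t) + 3c_2e^(t)sin(5t) + 2c_2e^(t)cos(5t), v(t) = c_1e^(t)sin(5t) - c_1e^(t)cos(5t) - c_2e^(t)sin(5t) - c_2e^(t)cos(5t)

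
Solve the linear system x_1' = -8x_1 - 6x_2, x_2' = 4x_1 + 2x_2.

Coefficient matrix A = [[-8, -6], [4, 2]].
Characteristic polynomial det(A - λI) = λ^2 + 6λ + 8 = 0.
Eigenvalues λ = -2, -4.
For λ=-2: (A-λI) row 1 is [-6, -6], so an eigenvector is (-1, 1).
For λ=-4: (A-λI) row 1 is [-4, -6], so an eigenvector is (-3, 2).
General solution: c_1e^(-2t)(-1,1) + c_2e^(-4t)(-3,2).

x_1(t) = -c_1e^(-2t) - 3c_2e^(-4t), x_2(t) = c_1e^(-2t) + 2c_2e^(-4t)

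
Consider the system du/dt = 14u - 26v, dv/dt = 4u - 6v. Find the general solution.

u(t) = -3K_1e^(4t)sin(2t) + 2K_1e^(4t)cos(2t) + 2K_2e^(4t)sin(2t) + 3K_2e^(4t)cos(2t), v(t) = -K_1e^(4t)sin(2t) + K_1e^(4t)cos(2t) + K_2e^(4t)sin(2t) + K_2e^(4t)cos(2t)

Coefficient matrix A = [[14, -26], [4, -6]].
Characteristic polynomial det(A - λI) = λ^2 - 8λ + 20 = 0.
Eigenvalues λ = 4 ± 2i (complex conjugate pair).
For λ=4+2i: an eigenvector is (2,1) - i(-3,-1) = (2 + 3i, 1 + i).
A real fundamental pair from Re and Im of e^((4+2i)t)v: X_1 = e^(4t)(cos(2t)·(2,1) + sin(2t)·(-3,-1)), X_2 = e^(4t)(sin(2t)·(2,1) - cos(2t)·(-3,-1)).
General solution: K_1X_1 + K_2X_2.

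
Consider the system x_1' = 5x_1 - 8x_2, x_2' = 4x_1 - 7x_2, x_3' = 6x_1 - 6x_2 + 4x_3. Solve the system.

Coefficient matrix A = [[5, -8, 0], [4, -7, 0], [6, -6, 4]].
det(A - λI) = 0 gives eigenvalues λ = -3, 4, 1.
For λ=-3: eigenvector (1,1,0).
For λ=4: eigenvector (0,0,1).
For λ=1: eigenvector (-2,-1,2).
General solution: C_1e^(-3t)(1,1,0) + C_2e^(4t)(0,0,1) + C_3e^(t)(-2,-1,2).

x_1(t) = C_1e^(-3t) - 2C_3e^(t), x_2(t) = C_1e^(-3t) - C_3e^(t), x_3(t) = C_2e^(4t) + 2C_3e^(t)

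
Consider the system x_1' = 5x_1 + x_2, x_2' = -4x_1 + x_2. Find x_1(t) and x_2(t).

Coefficient matrix A = [[5, 1], [-4, 1]].
Characteristic polynomial det(A - λI) = λ^2 - 6λ + 9 = 0.
Single eigenvalue λ = 3 with algebraic multiplicity 2.
Eigenvector v = (-1,2); generalized eigenvector w with (A-λI)w=v is (0,-1).
General solution: e^(3t)[K_1·v + K_2·(t·v + w)].

x_1(t) = -K_1e^(3t) - K_2te^(3t), x_2(t) = 2K_1e^(3t) + 2K_2te^(3t) - K_2e^(3t)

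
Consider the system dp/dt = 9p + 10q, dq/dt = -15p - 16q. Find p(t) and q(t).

Coefficient matrix A = [[9, 10], [-15, -16]].
Characteristic polynomial det(A - λI) = λ^2 + 7λ + 6 = 0.
Eigenvalues λ = -6, -1.
For λ=-6: (A-λI) row 1 is [15, 10], so an eigenvector is (-2, 3).
For λ=-1: (A-λI) row 1 is [10, 10], so an eigenvector is (-1, 1).
General solution: c_1e^(-6t)(-2,3) + c_2e^(-t)(-1,1).

p(t) = -2c_1e^(-6t) - c_2e^(-t), q(t) = 3c_1e^(-6t) + c_2e^(-t)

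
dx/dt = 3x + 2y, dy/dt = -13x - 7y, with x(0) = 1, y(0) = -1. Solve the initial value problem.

x(t) = 3e^(-2t)sin(t) + e^(-2t)cos(t), y(t) = -8e^(-2t)sin(t) - e^(-2t)cos(t)

Coefficient matrix A = [[3, 2], [-13, -7]].
Characteristic polynomial det(A - λI) = λ^2 + 4λ + 5 = 0.
Eigenvalues λ = -2 ± i (complex conjugate pair).
For λ=-2+i: an eigenvector is (1,-3) - i(-1,2) = (1 + i, -3 - 2i).
A real fundamental pair from Re and Im of e^((-2+i)t)v: X_1 = e^(-2t)(cos(t)·(1,-3) + sin(t)·(-1,2)), X_2 = e^(-2t)(sin(t)·(1,-3) - cos(t)·(-1,2)).
General solution: C_1X_1 + C_2X_2.
Applying x(0)=1, y(0)=-1 gives C_1=-1, C_2=2.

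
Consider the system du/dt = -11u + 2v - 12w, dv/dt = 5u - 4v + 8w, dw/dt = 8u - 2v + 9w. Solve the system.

u(t) = C_1e^(-t) - 2C_2e^(-2t) + 2C_3e^(-3t), v(t) = -C_1e^(-t) + 3C_2e^(-2t) + 2C_3e^(-3t), w(t) = -C_1e^(-t) + 2C_2e^(-2t) - C_3e^(-3t)

Coefficient matrix A = [[-11, 2, -12], [5, -4, 8], [8, -2, 9]].
det(A - λI) = 0 gives eigenvalues λ = -1, -2, -3.
For λ=-1: eigenvector (1,-1,-1).
For λ=-2: eigenvector (-2,3,2).
For λ=-3: eigenvector (2,2,-1).
General solution: C_1e^(-t)(1,-1,-1) + C_2e^(-2t)(-2,3,2) + C_3e^(-3t)(2,2,-1).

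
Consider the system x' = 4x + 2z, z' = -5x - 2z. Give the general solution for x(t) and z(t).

x(t) = c_1e^(t)sin(t) + c_1e^(t)cos(t) + c_2e^(t)sin(t) - c_2e^(t)cos(t), z(t) = -2c_1e^(t)sin(t) - c_1e^(t)cos(t) - c_2e^(t)sin(t) + 2c_2e^(t)cos(t)

Coefficient matrix A = [[4, 2], [-5, -2]].
Characteristic polynomial det(A - λI) = λ^2 - 2λ + 2 = 0.
Eigenvalues λ = 1 ± i (complex conjugate pair).
For λ=1+i: an eigenvector is (1,-1) - i(1,-2) = (1 - i, -1 + 2i).
A real fundamental pair from Re and Im of e^((1+i)t)v: X_1 = e^(t)(cos(t)·(1,-1) + sin(t)·(1,-2)), X_2 = e^(t)(sin(t)·(1,-1) - cos(t)·(1,-2)).
General solution: c_1X_1 + c_2X_2.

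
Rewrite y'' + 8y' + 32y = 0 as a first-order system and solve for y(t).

Let x_1 = y, x_2 = y'. Then x_1' = x_2 and x_2' = -32x_1 - 8x_2.
A = [[0,1],[-32,-8]]; det(A-λI) = λ^2 + 8λ + 32.
Eigenvalues λ = -4 ± 4i.

y(t) = C_1e^(-4t)cos(4t) + C_2e^(-4t)sin(4t)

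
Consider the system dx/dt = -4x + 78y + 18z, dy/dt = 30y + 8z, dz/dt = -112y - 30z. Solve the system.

x(t) = C_1e^(-4t) + 3C_2e^(-2t) + 5C_3e^(2t), y(t) = C_2e^(-2t) + 2C_3e^(2t), z(t) = -4C_2e^(-2t) - 7C_3e^(2t)

Coefficient matrix A = [[-4, 78, 18], [0, 30, 8], [0, -112, -30]].
det(A - λI) = 0 gives eigenvalues λ = -4, -2, 2.
For λ=-4: eigenvector (1,0,0).
For λ=-2: eigenvector (3,1,-4).
For λ=2: eigenvector (5,2,-7).
General solution: C_1e^(-4t)(1,0,0) + C_2e^(-2t)(3,1,-4) + C_3e^(2t)(5,2,-7).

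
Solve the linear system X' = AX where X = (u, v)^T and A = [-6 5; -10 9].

u(t) = c_1e^(4t) + c_2e^(-t), v(t) = 2c_1e^(4t) + c_2e^(-t)

Coefficient matrix A = [[-6, 5], [-10, 9]].
Characteristic polynomial det(A - λI) = λ^2 - 3λ - 4 = 0.
Eigenvalues λ = 4, -1.
For λ=4: (A-λI) row 1 is [-10, 5], so an eigenvector is (1, 2).
For λ=-1: (A-λI) row 1 is [-5, 5], so an eigenvector is (1, 1).
General solution: c_1e^(4t)(1,2) + c_2e^(-t)(1,1).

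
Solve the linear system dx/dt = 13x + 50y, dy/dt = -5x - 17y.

x(t) = K_1e^(-2t)sin(5t) - 3K_1e^(-2t)cos(5t) - 3K_2e^(-2t)sin(5t) - K_2e^(-2t)cos(5t), y(t) = K_1e^(-2t)cos(5t) + K_2e^(-2t)sin(5t)

Coefficient matrix A = [[13, 50], [-5, -17]].
Characteristic polynomial det(A - λI) = λ^2 + 4λ + 29 = 0.
Eigenvalues λ = -2 ± 5i (complex conjugate pair).
For λ=-2+5i: an eigenvector is (-3,1) - i(1,0) = (-3 - i, 1).
A real fundamental pair from Re and Im of e^((-2+5i)t)v: X_1 = e^(-2t)(cos(5t)·(-3,1) + sin(5t)·(1,0)), X_2 = e^(-2t)(sin(5t)·(-3,1) - cos(5t)·(1,0)).
General solution: K_1X_1 + K_2X_2.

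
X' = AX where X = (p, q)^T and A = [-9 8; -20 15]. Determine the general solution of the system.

p(t) = C_1e^(3t)sin(4t) + C_1e^(3t)cos(4t) + C_2e^(3t)sin(4t) - C_2e^(3t)cos(4t), q(t) = C_1e^(3t)sin(4t) + 2C_1e^(3t)cos(4t) + 2C_2e^(3t)sin(4t) - C_2e^(3t)cos(4t)

Coefficient matrix A = [[-9, 8], [-20, 15]].
Characteristic polynomial det(A - λI) = λ^2 - 6λ + 25 = 0.
Eigenvalues λ = 3 ± 4i (complex conjugate pair).
For λ=3+4i: an eigenvector is (1,2) - i(1,1) = (1 - i, 2 - i).
A real fundamental pair from Re and Im of e^((3+4i)t)v: X_1 = e^(3t)(cos(4t)·(1,2) + sin(4t)·(1,1)), X_2 = e^(3t)(sin(4t)·(1,2) - cos(4t)·(1,1)).
General solution: C_1X_1 + C_2X_2.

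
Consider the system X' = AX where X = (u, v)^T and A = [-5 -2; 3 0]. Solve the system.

u(t) = K_1e^(-3t) + 2K_2e^(-2t), v(t) = -K_1e^(-3t) - 3K_2e^(-2t)

Coefficient matrix A = [[-5, -2], [3, 0]].
Characteristic polynomial det(A - λI) = λ^2 + 5λ + 6 = 0.
Eigenvalues λ = -3, -2.
For λ=-3: (A-λI) row 1 is [-2, -2], so an eigenvector is (1, -1).
For λ=-2: (A-λI) row 1 is [-3, -2], so an eigenvector is (2, -3).
General solution: K_1e^(-3t)(1,-1) + K_2e^(-2t)(2,-3).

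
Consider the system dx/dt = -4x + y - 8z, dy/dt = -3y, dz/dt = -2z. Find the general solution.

Coefficient matrix A = [[-4, 1, -8], [0, -3, 0], [0, 0, -2]].
det(A - λI) = 0 gives eigenvalues λ = -4, -3, -2.
For λ=-4: eigenvector (1,0,0).
For λ=-3: eigenvector (1,1,0).
For λ=-2: eigenvector (-4,0,1).
General solution: C_1e^(-4t)(1,0,0) + C_2e^(-3t)(1,1,0) + C_3e^(-2t)(-4,0,1).

x(t) = C_1e^(-4t) + C_2e^(-3t) - 4C_3e^(-2t), y(t) = C_2e^(-3t), z(t) = C_3e^(-2t)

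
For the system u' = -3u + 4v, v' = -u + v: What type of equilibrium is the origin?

stable improper node

A = [[-3,4],[-1,1]]; det(A-λI) = λ^2 + 2λ + 1.
repeated λ = -1 with a single eigenvector.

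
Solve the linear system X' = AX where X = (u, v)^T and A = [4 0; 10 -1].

Coefficient matrix A = [[4, 0], [10, -1]].
Characteristic polynomial det(A - λI) = λ^2 - 3λ - 4 = 0.
Eigenvalues λ = -1, 4.
For λ=-1: (A-λI) row 1 is [5, 0], so an eigenvector is (0, -1).
For λ=4: (A-λI) row 2 is [10, -5], so an eigenvector is (-1, -2).
General solution: K_1e^(-t)(0,-1) + K_2e^(4t)(-1,-2).

u(t) = -K_2e^(4t), v(t) = -K_1e^(-t) - 2K_2e^(4t)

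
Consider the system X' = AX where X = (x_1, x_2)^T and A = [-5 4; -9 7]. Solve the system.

Coefficient matrix A = [[-5, 4], [-9, 7]].
Characteristic polynomial det(A - λI) = λ^2 - 2λ + 1 = 0.
Single eigenvalue λ = 1 with algebraic multiplicity 2.
Eigenvector v = (-2,-3); generalized eigenvector w with (A-λI)w=v is (-1,-2).
General solution: e^(t)[c_1·v + c_2·(t·v + w)].

x_1(t) = -2c_1e^(t) - 2c_2te^(t) - c_2e^(t), x_2(t) = -3c_1e^(t) - 3c_2te^(t) - 2c_2e^(t)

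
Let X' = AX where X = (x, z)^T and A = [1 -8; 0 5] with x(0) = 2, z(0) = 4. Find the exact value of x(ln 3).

-1914

A = [[1,-8],[0,5]]; eigenvalues λ = 5, 1.
Eigenvectors: (-2,1) for λ=5, (1,0) for λ=1.
From the initial condition, c_1 = 4, c_2 = 10.
x(ln 3) = (4)(3^5)(-2) + (10)(3^1)(1) = -1914.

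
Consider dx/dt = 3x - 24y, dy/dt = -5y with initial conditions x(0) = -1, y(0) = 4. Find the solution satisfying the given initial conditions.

x(t) = -13e^(3t) + 12e^(-5t), y(t) = 4e^(-5t)

Coefficient matrix A = [[3, -24], [0, -5]].
Characteristic polynomial det(A - λI) = λ^2 + 2λ - 15 = 0.
Eigenvalues λ = 3, -5.
For λ=3: (A-λI) row 1 is [0, -24], so an eigenvector is (-1, 0).
For λ=-5: (A-λI) row 1 is [8, -24], so an eigenvector is (-3, -1).
General solution: c_1e^(3t)(-1,0) + c_2e^(-5t)(-3,-1).
Applying x(0)=-1, y(0)=4 gives c_1=13, c_2=-4.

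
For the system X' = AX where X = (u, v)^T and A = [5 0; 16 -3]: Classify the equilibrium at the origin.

A = [[5,0],[16,-3]]; det(A-λI) = λ^2 - 2λ - 15.
λ = 5, -3: opposite signs.

saddle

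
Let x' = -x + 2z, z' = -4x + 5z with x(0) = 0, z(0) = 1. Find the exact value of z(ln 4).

124

A = [[-1,2],[-4,5]]; eigenvalues λ = 3, 1.
Eigenvectors: (1,2) for λ=3, (-1,-1) for λ=1.
From the initial condition, c_1 = 1, c_2 = 1.
z(ln 4) = (1)(4^3)(2) + (1)(4^1)(-1) = 124.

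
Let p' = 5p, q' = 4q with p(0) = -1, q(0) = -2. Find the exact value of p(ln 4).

-1024

A = [[5,0],[0,4]]; eigenvalues λ = 4, 5.
Eigenvectors: (0,-1) for λ=4, (1,0) for λ=5.
From the initial condition, c_1 = 2, c_2 = -1.
p(ln 4) = (2)(4^4)(0) + (-1)(4^5)(1) = -1024.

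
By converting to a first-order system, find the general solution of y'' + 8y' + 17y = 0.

y(t) = c_1e^(-4t)cos(t) + c_2e^(-4t)sin(t)

Let x_1 = y, x_2 = y'. Then x_1' = x_2 and x_2' = -17x_1 - 8x_2.
A = [[0,1],[-17,-8]]; det(A-λI) = λ^2 + 8λ + 17.
Eigenvalues λ = -4 ± i.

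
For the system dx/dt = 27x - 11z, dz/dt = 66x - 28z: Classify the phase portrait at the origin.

saddle

A = [[27,-11],[66,-28]]; det(A-λI) = λ^2 + λ - 30.
λ = -6, 5: opposite signs.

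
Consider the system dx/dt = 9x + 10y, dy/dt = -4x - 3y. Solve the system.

Coefficient matrix A = [[9, 10], [-4, -3]].
Characteristic polynomial det(A - λI) = λ^2 - 6λ + 13 = 0.
Eigenvalues λ = 3 ± 2i (complex conjugate pair).
For λ=3+2i: an eigenvector is (1,-1) - i(-2,1) = (1 + 2i, -1 - i).
A real fundamental pair from Re and Im of e^((3+2i)t)v: X_1 = e^(3t)(cos(2t)·(1,-1) + sin(2t)·(-2,1)), X_2 = e^(3t)(sin(2t)·(1,-1) - cos(2t)·(-2,1)).
General solution: K_1X_1 + K_2X_2.

x(t) = -2K_1e^(3t)sin(2t) + K_1e^(3t)cos(2t) + K_2e^(3t)sin(2t) + 2K_2e^(3t)cos(2t), y(t) = K_1e^(3t)sin(2t) - K_1e^(3t)cos(2t) - K_2e^(3t)sin(2t) - K_2e^(3t)cos(2t)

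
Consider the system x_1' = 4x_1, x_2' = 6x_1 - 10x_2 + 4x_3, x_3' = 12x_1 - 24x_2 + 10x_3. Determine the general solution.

Coefficient matrix A = [[4, 0, 0], [6, -10, 4], [12, -24, 10]].
det(A - λI) = 0 gives eigenvalues λ = 4, 2, -2.
For λ=4: eigenvector (1,1,2).
For λ=2: eigenvector (0,1,3).
For λ=-2: eigenvector (0,1,2).
General solution: c_1e^(4t)(1,1,2) + c_2e^(2t)(0,1,3) + c_3e^(-2t)(0,1,2).

x_1(t) = c_1e^(4t), x_2(t) = c_1e^(4t) + c_2e^(2t) + c_3e^(-2t), x_3(t) = 2c_1e^(4t) + 3c_2e^(2t) + 2c_3e^(-2t)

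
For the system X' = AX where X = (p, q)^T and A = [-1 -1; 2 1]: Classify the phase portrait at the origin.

center

A = [[-1,-1],[2,1]]; det(A-λI) = λ^2 + 1.
λ = 0 ± i: zero real part.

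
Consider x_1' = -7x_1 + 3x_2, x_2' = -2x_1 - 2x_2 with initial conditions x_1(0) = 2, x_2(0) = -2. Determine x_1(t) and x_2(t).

x_1(t) = -10e^(-4t) + 12e^(-5t), x_2(t) = -10e^(-4t) + 8e^(-5t)

Coefficient matrix A = [[-7, 3], [-2, -2]].
Characteristic polynomial det(A - λI) = λ^2 + 9λ + 20 = 0.
Eigenvalues λ = -4, -5.
For λ=-4: (A-λI) row 1 is [-3, 3], so an eigenvector is (1, 1).
For λ=-5: (A-λI) row 1 is [-2, 3], so an eigenvector is (-3, -2).
General solution: C_1e^(-4t)(1,1) + C_2e^(-5t)(-3,-2).
Applying x_1(0)=2, x_2(0)=-2 gives C_1=-10, C_2=-4.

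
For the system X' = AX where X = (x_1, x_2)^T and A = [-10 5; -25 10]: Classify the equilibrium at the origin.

A = [[-10,5],[-25,10]]; det(A-λI) = λ^2 + 25.
λ = 0 ± 5i: zero real part.

center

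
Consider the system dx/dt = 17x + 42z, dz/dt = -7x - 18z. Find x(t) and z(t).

x(t) = -2K_1e^(-4t) - 3K_2e^(3t), z(t) = K_1e^(-4t) + K_2e^(3t)

Coefficient matrix A = [[17, 42], [-7, -18]].
Characteristic polynomial det(A - λI) = λ^2 + λ - 12 = 0.
Eigenvalues λ = -4, 3.
For λ=-4: (A-λI) row 1 is [21, 42], so an eigenvector is (-2, 1).
For λ=3: (A-λI) row 1 is [14, 42], so an eigenvector is (-3, 1).
General solution: K_1e^(-4t)(-2,1) + K_2e^(3t)(-3,1).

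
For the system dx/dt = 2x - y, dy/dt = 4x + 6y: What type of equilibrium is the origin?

unstable improper node

A = [[2,-1],[4,6]]; det(A-λI) = λ^2 - 8λ + 16.
repeated λ = 4 with a single eigenvector.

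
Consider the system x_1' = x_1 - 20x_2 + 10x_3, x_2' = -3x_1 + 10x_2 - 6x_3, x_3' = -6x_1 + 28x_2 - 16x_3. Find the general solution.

Coefficient matrix A = [[1, -20, 10], [-3, 10, -6], [-6, 28, -16]].
det(A - λI) = 0 gives eigenvalues λ = -4, -2, 1.
For λ=-4: eigenvector (-2,0,1).
For λ=-2: eigenvector (0,1,2).
For λ=1: eigenvector (1,-1,-2).
General solution: K_1e^(-4t)(-2,0,1) + K_2e^(-2t)(0,1,2) + K_3e^(t)(1,-1,-2).

x_1(t) = -2K_1e^(-4t) + K_3e^(t), x_2(t) = K_2e^(-2t) - K_3e^(t), x_3(t) = K_1e^(-4t) + 2K_2e^(-2t) - 2K_3e^(t)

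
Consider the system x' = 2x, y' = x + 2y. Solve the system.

Coefficient matrix A = [[2, 0], [1, 2]].
Characteristic polynomial det(A - λI) = λ^2 - 4λ + 4 = 0.
Single eigenvalue λ = 2 with algebraic multiplicity 2.
Eigenvector v = (0,-1); generalized eigenvector w with (A-λI)w=v is (-1,-3).
General solution: e^(2t)[C_1·v + C_2·(t·v + w)].

x(t) = -C_2e^(2t), y(t) = -C_1e^(2t) - C_2te^(2t) - 3C_2e^(2t)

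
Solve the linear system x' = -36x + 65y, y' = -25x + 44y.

x(t) = 3C_1e^(4t)sin(5t) - 2C_1e^(4t)cos(5t) - 2C_2e^(4t)sin(5t) - 3C_2e^(4t)cos(5t), y(t) = 2C_1e^(4t)sin(5t) - C_1e^(4t)cos(5t) - C_2e^(4t)sin(5t) - 2C_2e^(4t)cos(5t)

Coefficient matrix A = [[-36, 65], [-25, 44]].
Characteristic polynomial det(A - λI) = λ^2 - 8λ + 41 = 0.
Eigenvalues λ = 4 ± 5i (complex conjugate pair).
For λ=4+5i: an eigenvector is (-2,-1) - i(3,2) = (-2 - 3i, -1 - 2i).
A real fundamental pair from Re and Im of e^((4+5i)t)v: X_1 = e^(4t)(cos(5t)·(-2,-1) + sin(5t)·(3,2)), X_2 = e^(4t)(sin(5t)·(-2,-1) - cos(5t)·(3,2)).
General solution: C_1X_1 + C_2X_2.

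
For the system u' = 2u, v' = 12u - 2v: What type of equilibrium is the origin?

A = [[2,0],[12,-2]]; det(A-λI) = λ^2 - 4.
λ = -2, 2: opposite signs.

saddle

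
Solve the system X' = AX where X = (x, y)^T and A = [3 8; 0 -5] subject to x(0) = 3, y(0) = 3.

Coefficient matrix A = [[3, 8], [0, -5]].
Characteristic polynomial det(A - λI) = λ^2 + 2λ - 15 = 0.
Eigenvalues λ = -5, 3.
For λ=-5: (A-λI) row 1 is [8, 8], so an eigenvector is (-1, 1).
For λ=3: (A-λI) row 1 is [0, 8], so an eigenvector is (-1, 0).
General solution: c_1e^(-5t)(-1,1) + c_2e^(3t)(-1,0).
Applying x(0)=3, y(0)=3 gives c_1=3, c_2=-6.

x(t) = 6e^(3t) - 3e^(-5t), y(t) = 3e^(-5t)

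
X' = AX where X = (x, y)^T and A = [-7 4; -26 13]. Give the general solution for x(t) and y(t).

x(t) = K_1e^(3t)sin(2t) - K_1e^(3t)cos(2t) - K_2e^(3t)sin(2t) - K_2e^(3t)cos(2t), y(t) = 3K_1e^(3t)sin(2t) - 2K_1e^(3t)cos(2t) - 2K_2e^(3t)sin(2t) - 3K_2e^(3t)cos(2t)

Coefficient matrix A = [[-7, 4], [-26, 13]].
Characteristic polynomial det(A - λI) = λ^2 - 6λ + 13 = 0.
Eigenvalues λ = 3 ± 2i (complex conjugate pair).
For λ=3+2i: an eigenvector is (-1,-2) - i(1,3) = (-1 - i, -2 - 3i).
A real fundamental pair from Re and Im of e^((3+2i)t)v: X_1 = e^(3t)(cos(2t)·(-1,-2) + sin(2t)·(1,3)), X_2 = e^(3t)(sin(2t)·(-1,-2) - cos(2t)·(1,3)).
General solution: K_1X_1 + K_2X_2.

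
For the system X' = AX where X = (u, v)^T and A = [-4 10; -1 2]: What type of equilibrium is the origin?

A = [[-4,10],[-1,2]]; det(A-λI) = λ^2 + 2λ + 2.
λ = -1 ± i: negative real part.

stable spiral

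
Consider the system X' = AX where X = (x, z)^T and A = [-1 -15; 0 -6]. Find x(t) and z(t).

Coefficient matrix A = [[-1, -15], [0, -6]].
Characteristic polynomial det(A - λI) = λ^2 + 7λ + 6 = 0.
Eigenvalues λ = -1, -6.
For λ=-1: (A-λI) row 1 is [0, -15], so an eigenvector is (1, 0).
For λ=-6: (A-λI) row 1 is [5, -15], so an eigenvector is (3, 1).
General solution: K_1e^(-t)(1,0) + K_2e^(-6t)(3,1).

x(t) = K_1e^(-t) + 3K_2e^(-6t), z(t) = K_2e^(-6t)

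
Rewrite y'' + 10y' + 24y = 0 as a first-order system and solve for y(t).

y(t) = C_1e^(-4t) + C_2e^(-6t)

Let x_1 = y, x_2 = y'. Then x_1' = x_2 and x_2' = -24x_1 - 10x_2.
A = [[0,1],[-24,-10]]; det(A-λI) = λ^2 + 10λ + 24.
Eigenvalues λ = -4, -6 with eigenvectors (1,-4), (1,-6).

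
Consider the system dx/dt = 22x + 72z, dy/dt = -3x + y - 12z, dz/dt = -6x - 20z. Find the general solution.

x(t) = -3c_1e^(-2t) - 4c_3e^(4t), y(t) = c_1e^(-2t) + c_2e^(t), z(t) = c_1e^(-2t) + c_3e^(4t)

Coefficient matrix A = [[22, 0, 72], [-3, 1, -12], [-6, 0, -20]].
det(A - λI) = 0 gives eigenvalues λ = -2, 1, 4.
For λ=-2: eigenvector (-3,1,1).
For λ=1: eigenvector (0,1,0).
For λ=4: eigenvector (-4,0,1).
General solution: c_1e^(-2t)(-3,1,1) + c_2e^(t)(0,1,0) + c_3e^(4t)(-4,0,1).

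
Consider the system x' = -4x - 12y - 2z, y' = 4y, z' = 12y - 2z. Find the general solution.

x(t) = K_1e^(-2t) + K_2e^(-4t) - 2K_3e^(4t), y(t) = K_3e^(4t), z(t) = -K_1e^(-2t) + 2K_3e^(4t)

Coefficient matrix A = [[-4, -12, -2], [0, 4, 0], [0, 12, -2]].
det(A - λI) = 0 gives eigenvalues λ = -2, -4, 4.
For λ=-2: eigenvector (1,0,-1).
For λ=-4: eigenvector (1,0,0).
For λ=4: eigenvector (-2,1,2).
General solution: K_1e^(-2t)(1,0,-1) + K_2e^(-4t)(1,0,0) + K_3e^(4t)(-2,1,2).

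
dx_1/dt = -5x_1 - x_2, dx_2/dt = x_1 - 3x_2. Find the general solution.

x_1(t) = K_1e^(-4t) + K_2te^(-4t) + K_2e^(-4t), x_2(t) = -K_1e^(-4t) - K_2te^(-4t) - 2K_2e^(-4t)

Coefficient matrix A = [[-5, -1], [1, -3]].
Characteristic polynomial det(A - λI) = λ^2 + 8λ + 16 = 0.
Single eigenvalue λ = -4 with algebraic multiplicity 2.
Eigenvector v = (1,-1); generalized eigenvector w with (A-λI)w=v is (1,-2).
General solution: e^(-4t)[K_1·v + K_2·(t·v + w)].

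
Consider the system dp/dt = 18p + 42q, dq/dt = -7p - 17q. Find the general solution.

p(t) = 2c_1e^(-3t) + 3c_2e^(4t), q(t) = -c_1e^(-3t) - c_2e^(4t)

Coefficient matrix A = [[18, 42], [-7, -17]].
Characteristic polynomial det(A - λI) = λ^2 - λ - 12 = 0.
Eigenvalues λ = -3, 4.
For λ=-3: (A-λI) row 1 is [21, 42], so an eigenvector is (2, -1).
For λ=4: (A-λI) row 1 is [14, 42], so an eigenvector is (3, -1).
General solution: c_1e^(-3t)(2,-1) + c_2e^(4t)(3,-1).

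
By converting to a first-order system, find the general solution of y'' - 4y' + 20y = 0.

Let x_1 = y, x_2 = y'. Then x_1' = x_2 and x_2' = -20x_1 + 4x_2.
A = [[0,1],[-20,4]]; det(A-λI) = λ^2 - 4λ + 20.
Eigenvalues λ = 2 ± 4i.

y(t) = K_1e^(2t)cos(4t) + K_2e^(2t)sin(4t)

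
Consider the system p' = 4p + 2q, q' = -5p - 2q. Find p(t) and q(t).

Coefficient matrix A = [[4, 2], [-5, -2]].
Characteristic polynomial det(A - λI) = λ^2 - 2λ + 2 = 0.
Eigenvalues λ = 1 ± i (complex conjugate pair).
For λ=1+i: an eigenvector is (1,-1) - i(1,-2) = (1 - i, -1 + 2i).
A real fundamental pair from Re and Im of e^((1+i)t)v: X_1 = e^(t)(cos(t)·(1,-1) + sin(t)·(1,-2)), X_2 = e^(t)(sin(t)·(1,-1) - cos(t)·(1,-2)).
General solution: c_1X_1 + c_2X_2.

p(t) = c_1e^(t)sin(t) + c_1e^(t)cos(t) + c_2e^(t)sin(t) - c_2e^(t)cos(t), q(t) = -2c_1e^(t)sin(t) - c_1e^(t)cos(t) - c_2e^(t)sin(t) + 2c_2e^(t)cos(t)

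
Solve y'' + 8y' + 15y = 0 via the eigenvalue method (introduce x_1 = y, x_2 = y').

Let x_1 = y, x_2 = y'. Then x_1' = x_2 and x_2' = -15x_1 - 8x_2.
A = [[0,1],[-15,-8]]; det(A-λI) = λ^2 + 8λ + 15.
Eigenvalues λ = -5, -3 with eigenvectors (1,-5), (1,-3).

y(t) = C_1e^(-5t) + C_2e^(-3t)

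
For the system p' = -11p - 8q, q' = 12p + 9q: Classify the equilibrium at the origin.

A = [[-11,-8],[12,9]]; det(A-λI) = λ^2 + 2λ - 3.
λ = 1, -3: opposite signs.

saddle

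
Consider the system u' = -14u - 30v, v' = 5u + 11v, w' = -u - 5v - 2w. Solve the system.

Coefficient matrix A = [[-14, -30, 0], [5, 11, 0], [-1, -5, -2]].
det(A - λI) = 0 gives eigenvalues λ = 1, -4, -2.
For λ=1: eigenvector (2,-1,1).
For λ=-4: eigenvector (3,-1,-1).
For λ=-2: eigenvector (0,0,1).
General solution: C_1e^(t)(2,-1,1) + C_2e^(-4t)(3,-1,-1) + C_3e^(-2t)(0,0,1).

u(t) = 2C_1e^(t) + 3C_2e^(-4t), v(t) = -C_1e^(t) - C_2e^(-4t), w(t) = C_1e^(t) - C_2e^(-4t) + C_3e^(-2t)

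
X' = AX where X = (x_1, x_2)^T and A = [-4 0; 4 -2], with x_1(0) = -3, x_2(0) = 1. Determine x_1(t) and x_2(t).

Coefficient matrix A = [[-4, 0], [4, -2]].
Characteristic polynomial det(A - λI) = λ^2 + 6λ + 8 = 0.
Eigenvalues λ = -2, -4.
For λ=-2: (A-λI) row 1 is [-2, 0], so an eigenvector is (0, 1).
For λ=-4: (A-λI) row 2 is [4, 2], so an eigenvector is (-1, 2).
General solution: K_1e^(-2t)(0,1) + K_2e^(-4t)(-1,2).
Applying x_1(0)=-3, x_2(0)=1 gives K_1=-5, K_2=3.

x_1(t) = -3e^(-4t), x_2(t) = -5e^(-2t) + 6e^(-4t)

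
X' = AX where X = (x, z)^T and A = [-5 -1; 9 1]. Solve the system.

Coefficient matrix A = [[-5, -1], [9, 1]].
Characteristic polynomial det(A - λI) = λ^2 + 4λ + 4 = 0.
Single eigenvalue λ = -2 with algebraic multiplicity 2.
Eigenvector v = (-1,3); generalized eigenvector w with (A-λI)w=v is (1,-2).
General solution: e^(-2t)[K_1·v + K_2·(t·v + w)].

x(t) = -K_1e^(-2t) - K_2te^(-2t) + K_2e^(-2t), z(t) = 3K_1e^(-2t) + 3K_2te^(-2t) - 2K_2e^(-2t)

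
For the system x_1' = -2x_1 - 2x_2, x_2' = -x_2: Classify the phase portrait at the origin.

A = [[-2,-2],[0,-1]]; det(A-λI) = λ^2 + 3λ + 2.
λ = -1, -2: both negative.

stable node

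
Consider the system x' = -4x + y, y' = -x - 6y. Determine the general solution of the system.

Coefficient matrix A = [[-4, 1], [-1, -6]].
Characteristic polynomial det(A - λI) = λ^2 + 10λ + 25 = 0.
Single eigenvalue λ = -5 with algebraic multiplicity 2.
Eigenvector v = (-1,1); generalized eigenvector w with (A-λI)w=v is (-1,0).
General solution: e^(-5t)[c_1·v + c_2·(t·v + w)].

x(t) = -c_1e^(-5t) - c_2te^(-5t) - c_2e^(-5t), y(t) = c_1e^(-5t) + c_2te^(-5t)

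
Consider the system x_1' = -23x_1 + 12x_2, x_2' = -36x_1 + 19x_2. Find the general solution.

x_1(t) = C_1e^(t) - 2C_2e^(-5t), x_2(t) = 2C_1e^(t) - 3C_2e^(-5t)

Coefficient matrix A = [[-23, 12], [-36, 19]].
Characteristic polynomial det(A - λI) = λ^2 + 4λ - 5 = 0.
Eigenvalues λ = 1, -5.
For λ=1: (A-λI) row 1 is [-24, 12], so an eigenvector is (1, 2).
For λ=-5: (A-λI) row 1 is [-18, 12], so an eigenvector is (-2, -3).
General solution: C_1e^(t)(1,2) + C_2e^(-5t)(-2,-3).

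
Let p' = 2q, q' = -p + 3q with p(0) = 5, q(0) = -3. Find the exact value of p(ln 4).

-112

A = [[0,2],[-1,3]]; eigenvalues λ = 2, 1.
Eigenvectors: (-1,-1) for λ=2, (2,1) for λ=1.
From the initial condition, c_1 = 11, c_2 = 8.
p(ln 4) = (11)(4^2)(-1) + (8)(4^1)(2) = -112.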